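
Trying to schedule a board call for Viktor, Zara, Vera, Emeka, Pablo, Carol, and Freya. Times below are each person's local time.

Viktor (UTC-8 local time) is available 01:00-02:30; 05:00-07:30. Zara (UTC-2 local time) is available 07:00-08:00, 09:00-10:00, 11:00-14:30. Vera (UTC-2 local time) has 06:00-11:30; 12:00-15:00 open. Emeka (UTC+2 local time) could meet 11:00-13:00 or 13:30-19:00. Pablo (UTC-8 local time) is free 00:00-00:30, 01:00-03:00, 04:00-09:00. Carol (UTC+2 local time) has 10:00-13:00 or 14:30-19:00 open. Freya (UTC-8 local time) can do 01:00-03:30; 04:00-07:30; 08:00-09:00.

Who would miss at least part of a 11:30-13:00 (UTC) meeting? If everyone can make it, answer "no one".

Viktor in UTC: 09:00-10:30, 13:00-15:30 (add 8h to convert from UTC-8).
Zara in UTC: 09:00-10:00, 11:00-12:00, 13:00-16:30 (add 2h to convert from UTC-2).
Vera in UTC: 08:00-13:30, 14:00-17:00 (add 2h to convert from UTC-2).
Emeka in UTC: 09:00-11:00, 11:30-17:00 (subtract 2h to convert from UTC+2).
Pablo in UTC: 08:00-08:30, 09:00-11:00, 12:00-17:00 (add 8h to convert from UTC-8).
Carol in UTC: 08:00-11:00, 12:30-17:00 (subtract 2h to convert from UTC+2).
Freya in UTC: 09:00-11:30, 12:00-15:30, 16:00-17:00 (add 8h to convert from UTC-8).
Viktor: not fully free for 11:30-13:00. Zara: not fully free for 11:30-13:00. Vera: free for 11:30-13:00. Emeka: free for 11:30-13:00. Pablo: not fully free for 11:30-13:00. Carol: not fully free for 11:30-13:00. Freya: not fully free for 11:30-13:00.

Carol, Freya, Pablo, Viktor, Zara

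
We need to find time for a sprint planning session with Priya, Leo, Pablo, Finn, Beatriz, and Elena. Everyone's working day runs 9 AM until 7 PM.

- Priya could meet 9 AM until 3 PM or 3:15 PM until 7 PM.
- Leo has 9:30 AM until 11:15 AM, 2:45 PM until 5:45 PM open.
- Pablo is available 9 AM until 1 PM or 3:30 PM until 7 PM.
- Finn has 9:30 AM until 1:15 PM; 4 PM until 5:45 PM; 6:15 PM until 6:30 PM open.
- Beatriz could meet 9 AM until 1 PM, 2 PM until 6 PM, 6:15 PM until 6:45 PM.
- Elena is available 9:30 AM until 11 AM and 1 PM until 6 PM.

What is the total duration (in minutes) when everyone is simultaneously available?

Priya ∩ Leo: 09:30-11:15, 14:45-15:00, 15:15-17:45.
Priya ∩ Leo ∩ Pablo: 09:30-11:15, 15:30-17:45.
Priya ∩ Leo ∩ Pablo ∩ Finn: 09:30-11:15, 16:00-17:45.
Priya ∩ Leo ∩ Pablo ∩ Finn ∩ Beatriz: 09:30-11:15, 16:00-17:45.
Priya ∩ Leo ∩ Pablo ∩ Finn ∩ Beatriz ∩ Elena: 09:30-11:00, 16:00-17:45.
Summing the common windows: 90 + 105 = 195 minutes.

195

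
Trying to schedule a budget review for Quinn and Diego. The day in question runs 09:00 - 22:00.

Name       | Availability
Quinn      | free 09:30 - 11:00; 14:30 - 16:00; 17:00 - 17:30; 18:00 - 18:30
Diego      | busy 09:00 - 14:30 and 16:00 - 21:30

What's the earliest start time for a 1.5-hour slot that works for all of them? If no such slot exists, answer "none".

14:30

Quinn free: 09:30-11:00, 14:30-16:00, 17:00-17:30, 18:00-18:30.
Diego free: 14:30-16:00, 21:30-22:00 (invert busy blocks within the working day).
Quinn ∩ Diego: 14:30-16:00.
So the common availability across everyone is 14:30-16:00.
The first common window of at least 90 minutes is 14:30-16:00, so the earliest start is 14:30.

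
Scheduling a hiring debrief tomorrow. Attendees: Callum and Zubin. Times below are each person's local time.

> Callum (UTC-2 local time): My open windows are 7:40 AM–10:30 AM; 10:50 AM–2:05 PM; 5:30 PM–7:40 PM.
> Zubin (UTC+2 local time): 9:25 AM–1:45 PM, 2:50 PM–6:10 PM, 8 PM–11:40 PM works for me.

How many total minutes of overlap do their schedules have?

Callum in UTC: 09:40-12:30, 12:50-16:05, 19:30-21:40 (add 2h to convert from UTC-2).
Zubin in UTC: 07:25-11:45, 12:50-16:10, 18:00-21:40 (subtract 2h to convert from UTC+2).
Callum ∩ Zubin: 09:40-11:45, 12:50-16:05, 19:30-21:40.
Summing the common windows: 125 + 195 + 130 = 450 minutes.

450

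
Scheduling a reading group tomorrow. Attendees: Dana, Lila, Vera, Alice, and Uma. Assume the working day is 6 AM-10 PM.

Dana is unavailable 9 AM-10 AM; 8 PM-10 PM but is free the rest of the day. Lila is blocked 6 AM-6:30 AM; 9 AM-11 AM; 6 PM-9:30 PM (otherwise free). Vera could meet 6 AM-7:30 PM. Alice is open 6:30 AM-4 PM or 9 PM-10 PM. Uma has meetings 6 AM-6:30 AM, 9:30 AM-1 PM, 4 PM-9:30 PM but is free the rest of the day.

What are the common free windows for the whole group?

Dana free: 06:00-09:00, 10:00-20:00 (invert busy blocks within the working day).
Lila free: 06:30-09:00, 11:00-18:00, 21:30-22:00 (invert busy blocks within the working day).
Vera free: 06:00-19:30.
Alice free: 06:30-16:00, 21:00-22:00.
Uma free: 06:30-09:30, 13:00-16:00, 21:30-22:00 (invert busy blocks within the working day).
Dana ∩ Lila: 06:30-09:00, 11:00-18:00.
Dana ∩ Lila ∩ Vera: 06:30-09:00, 11:00-18:00.
Dana ∩ Lila ∩ Vera ∩ Alice: 06:30-09:00, 11:00-16:00.
Dana ∩ Lila ∩ Vera ∩ Alice ∩ Uma: 06:30-09:00, 13:00-16:00.

06:30-09:00, 13:00-16:00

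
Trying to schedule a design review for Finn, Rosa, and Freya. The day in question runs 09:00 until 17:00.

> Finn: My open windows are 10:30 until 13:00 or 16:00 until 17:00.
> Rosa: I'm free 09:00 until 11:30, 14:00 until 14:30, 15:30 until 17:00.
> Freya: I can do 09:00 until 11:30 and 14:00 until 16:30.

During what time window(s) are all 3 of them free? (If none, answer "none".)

10:30-11:30, 16:00-16:30

Finn ∩ Rosa: 10:30-11:30, 16:00-17:00.
Finn ∩ Rosa ∩ Freya: 10:30-11:30, 16:00-16:30.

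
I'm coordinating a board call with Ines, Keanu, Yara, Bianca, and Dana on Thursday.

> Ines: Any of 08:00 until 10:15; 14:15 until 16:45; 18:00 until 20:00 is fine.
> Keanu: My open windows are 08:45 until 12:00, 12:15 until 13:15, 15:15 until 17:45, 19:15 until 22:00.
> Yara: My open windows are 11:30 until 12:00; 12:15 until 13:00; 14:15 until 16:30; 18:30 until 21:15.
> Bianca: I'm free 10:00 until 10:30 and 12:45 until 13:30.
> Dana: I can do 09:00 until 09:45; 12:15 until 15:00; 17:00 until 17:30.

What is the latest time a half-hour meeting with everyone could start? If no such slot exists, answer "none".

Ines ∩ Keanu: 08:45-10:15, 15:15-16:45, 19:15-20:00.
Ines ∩ Keanu ∩ Yara: 15:15-16:30, 19:15-20:00.
Ines ∩ Keanu ∩ Yara ∩ Bianca: ∅.
Ines ∩ Keanu ∩ Yara ∩ Bianca ∩ Dana: ∅.
There is no time when everyone is free.
No common window is at least 30 minutes long.

none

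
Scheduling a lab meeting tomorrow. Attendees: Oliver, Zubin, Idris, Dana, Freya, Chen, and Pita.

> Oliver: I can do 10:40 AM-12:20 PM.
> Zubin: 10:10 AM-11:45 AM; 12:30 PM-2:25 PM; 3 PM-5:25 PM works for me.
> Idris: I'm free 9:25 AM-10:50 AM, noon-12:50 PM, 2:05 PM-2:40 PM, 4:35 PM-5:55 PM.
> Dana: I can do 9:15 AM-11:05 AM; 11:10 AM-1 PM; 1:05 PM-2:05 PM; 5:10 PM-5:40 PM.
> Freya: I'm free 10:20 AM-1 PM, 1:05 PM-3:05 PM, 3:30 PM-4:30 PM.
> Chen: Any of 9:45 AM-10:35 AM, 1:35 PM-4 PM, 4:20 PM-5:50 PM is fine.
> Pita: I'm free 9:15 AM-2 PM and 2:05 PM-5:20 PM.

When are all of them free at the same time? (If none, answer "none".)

none

Oliver ∩ Zubin: 10:40-11:45.
Oliver ∩ Zubin ∩ Idris: 10:40-10:50.
Oliver ∩ Zubin ∩ Idris ∩ Dana: 10:40-10:50.
Oliver ∩ Zubin ∩ Idris ∩ Dana ∩ Freya: 10:40-10:50.
Oliver ∩ Zubin ∩ Idris ∩ Dana ∩ Freya ∩ Chen: ∅.
Oliver ∩ Zubin ∩ Idris ∩ Dana ∩ Freya ∩ Chen ∩ Pita: ∅.
There is no time when everyone is free.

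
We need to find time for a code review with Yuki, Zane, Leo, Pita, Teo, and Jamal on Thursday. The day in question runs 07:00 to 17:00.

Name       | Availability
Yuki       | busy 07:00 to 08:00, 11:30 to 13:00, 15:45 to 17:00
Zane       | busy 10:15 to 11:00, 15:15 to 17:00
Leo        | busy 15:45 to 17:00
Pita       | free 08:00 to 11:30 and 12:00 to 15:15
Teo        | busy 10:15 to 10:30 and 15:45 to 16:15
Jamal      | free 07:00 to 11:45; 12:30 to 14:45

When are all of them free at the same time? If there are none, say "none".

Yuki free: 08:00-11:30, 13:00-15:45 (invert busy blocks within the working day).
Zane free: 07:00-10:15, 11:00-15:15 (invert busy blocks within the working day).
Leo free: 07:00-15:45 (invert busy blocks within the working day).
Pita free: 08:00-11:30, 12:00-15:15.
Teo free: 07:00-10:15, 10:30-15:45, 16:15-17:00 (invert busy blocks within the working day).
Jamal free: 07:00-11:45, 12:30-14:45.
Yuki ∩ Zane: 08:00-10:15, 11:00-11:30, 13:00-15:15.
Yuki ∩ Zane ∩ Leo: 08:00-10:15, 11:00-11:30, 13:00-15:15.
Yuki ∩ Zane ∩ Leo ∩ Pita: 08:00-10:15, 11:00-11:30, 13:00-15:15.
Yuki ∩ Zane ∩ Leo ∩ Pita ∩ Teo: 08:00-10:15, 11:00-11:30, 13:00-15:15.
Yuki ∩ Zane ∩ Leo ∩ Pita ∩ Teo ∩ Jamal: 08:00-10:15, 11:00-11:30, 13:00-14:45.

08:00-10:15, 11:00-11:30, 13:00-14:45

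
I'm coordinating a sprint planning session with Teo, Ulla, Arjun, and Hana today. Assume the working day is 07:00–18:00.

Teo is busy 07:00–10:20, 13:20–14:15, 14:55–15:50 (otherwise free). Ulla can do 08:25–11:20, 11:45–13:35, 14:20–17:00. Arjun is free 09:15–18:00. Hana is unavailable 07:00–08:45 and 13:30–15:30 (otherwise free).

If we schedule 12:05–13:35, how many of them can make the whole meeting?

2

Teo free: 10:20-13:20, 14:15-14:55, 15:50-18:00 (invert busy blocks within the working day).
Ulla free: 08:25-11:20, 11:45-13:35, 14:20-17:00.
Arjun free: 09:15-18:00.
Hana free: 08:45-13:30, 15:30-18:00 (invert busy blocks within the working day).
Ulla and Arjun can make the full 12:05-13:35 slot — that's 2.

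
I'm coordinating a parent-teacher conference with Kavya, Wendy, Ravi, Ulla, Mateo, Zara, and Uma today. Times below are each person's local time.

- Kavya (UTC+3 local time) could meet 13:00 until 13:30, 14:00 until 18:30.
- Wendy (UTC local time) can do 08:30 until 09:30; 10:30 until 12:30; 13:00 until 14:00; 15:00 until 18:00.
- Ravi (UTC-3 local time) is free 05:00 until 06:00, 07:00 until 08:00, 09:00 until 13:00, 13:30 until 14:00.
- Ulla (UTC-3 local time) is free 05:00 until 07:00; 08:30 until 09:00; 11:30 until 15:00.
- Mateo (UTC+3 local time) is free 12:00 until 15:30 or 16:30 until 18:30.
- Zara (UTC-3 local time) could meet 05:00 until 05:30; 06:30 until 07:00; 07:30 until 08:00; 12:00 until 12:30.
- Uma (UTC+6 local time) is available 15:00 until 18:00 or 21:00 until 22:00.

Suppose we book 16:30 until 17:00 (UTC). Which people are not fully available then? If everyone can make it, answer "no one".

Kavya in UTC: 10:00-10:30, 11:00-15:30 (subtract 3h to convert from UTC+3).
Wendy in UTC: 08:30-09:30, 10:30-12:30, 13:00-14:00, 15:00-18:00.
Ravi in UTC: 08:00-09:00, 10:00-11:00, 12:00-16:00, 16:30-17:00 (add 3h to convert from UTC-3).
Ulla in UTC: 08:00-10:00, 11:30-12:00, 14:30-18:00 (add 3h to convert from UTC-3).
Mateo in UTC: 09:00-12:30, 13:30-15:30 (subtract 3h to convert from UTC+3).
Zara in UTC: 08:00-08:30, 09:30-10:00, 10:30-11:00, 15:00-15:30 (add 3h to convert from UTC-3).
Uma in UTC: 09:00-12:00, 15:00-16:00 (subtract 6h to convert from UTC+6).
Kavya: not fully free for 16:30-17:00. Wendy: free for 16:30-17:00. Ravi: free for 16:30-17:00. Ulla: free for 16:30-17:00. Mateo: not fully free for 16:30-17:00. Zara: not fully free for 16:30-17:00. Uma: not fully free for 16:30-17:00.

Kavya, Mateo, Uma, Zara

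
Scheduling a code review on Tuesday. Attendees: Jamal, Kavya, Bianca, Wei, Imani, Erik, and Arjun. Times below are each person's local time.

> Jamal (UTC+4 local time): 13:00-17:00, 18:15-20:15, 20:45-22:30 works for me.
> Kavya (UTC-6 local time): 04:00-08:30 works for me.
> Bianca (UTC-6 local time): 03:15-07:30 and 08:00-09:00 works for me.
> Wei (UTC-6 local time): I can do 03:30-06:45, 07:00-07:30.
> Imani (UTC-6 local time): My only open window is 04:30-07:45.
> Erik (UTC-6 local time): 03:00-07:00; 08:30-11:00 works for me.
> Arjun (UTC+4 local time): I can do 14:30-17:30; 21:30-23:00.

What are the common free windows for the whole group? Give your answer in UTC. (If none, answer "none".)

10:30-12:45

Jamal in UTC: 09:00-13:00, 14:15-16:15, 16:45-18:30 (subtract 4h to convert from UTC+4).
Kavya in UTC: 10:00-14:30 (add 6h to convert from UTC-6).
Bianca in UTC: 09:15-13:30, 14:00-15:00 (add 6h to convert from UTC-6).
Wei in UTC: 09:30-12:45, 13:00-13:30 (add 6h to convert from UTC-6).
Imani in UTC: 10:30-13:45 (add 6h to convert from UTC-6).
Erik in UTC: 09:00-13:00, 14:30-17:00 (add 6h to convert from UTC-6).
Arjun in UTC: 10:30-13:30, 17:30-19:00 (subtract 4h to convert from UTC+4).
Jamal ∩ Kavya: 10:00-13:00, 14:15-14:30.
Jamal ∩ Kavya ∩ Bianca: 10:00-13:00, 14:15-14:30.
Jamal ∩ Kavya ∩ Bianca ∩ Wei: 10:00-12:45.
Jamal ∩ Kavya ∩ Bianca ∩ Wei ∩ Imani: 10:30-12:45.
Jamal ∩ Kavya ∩ Bianca ∩ Wei ∩ Imani ∩ Erik: 10:30-12:45.
Jamal ∩ Kavya ∩ Bianca ∩ Wei ∩ Imani ∩ Erik ∩ Arjun: 10:30-12:45.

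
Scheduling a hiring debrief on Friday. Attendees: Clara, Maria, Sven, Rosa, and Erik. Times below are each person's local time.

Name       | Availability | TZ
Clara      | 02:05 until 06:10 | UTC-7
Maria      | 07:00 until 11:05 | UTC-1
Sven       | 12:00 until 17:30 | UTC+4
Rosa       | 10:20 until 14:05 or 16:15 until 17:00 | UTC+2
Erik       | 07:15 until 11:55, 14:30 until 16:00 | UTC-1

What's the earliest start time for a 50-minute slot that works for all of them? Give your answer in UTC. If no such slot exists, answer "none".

09:05

Clara in UTC: 09:05-13:10 (add 7h to convert from UTC-7).
Maria in UTC: 08:00-12:05 (add 1h to convert from UTC-1).
Sven in UTC: 08:00-13:30 (subtract 4h to convert from UTC+4).
Rosa in UTC: 08:20-12:05, 14:15-15:00 (subtract 2h to convert from UTC+2).
Erik in UTC: 08:15-12:55, 15:30-17:00 (add 1h to convert from UTC-1).
Clara ∩ Maria: 09:05-12:05.
Clara ∩ Maria ∩ Sven: 09:05-12:05.
Clara ∩ Maria ∩ Sven ∩ Rosa: 09:05-12:05.
Clara ∩ Maria ∩ Sven ∩ Rosa ∩ Erik: 09:05-12:05.
The first common window of at least 50 minutes is 09:05-12:05, so the earliest start is 09:05.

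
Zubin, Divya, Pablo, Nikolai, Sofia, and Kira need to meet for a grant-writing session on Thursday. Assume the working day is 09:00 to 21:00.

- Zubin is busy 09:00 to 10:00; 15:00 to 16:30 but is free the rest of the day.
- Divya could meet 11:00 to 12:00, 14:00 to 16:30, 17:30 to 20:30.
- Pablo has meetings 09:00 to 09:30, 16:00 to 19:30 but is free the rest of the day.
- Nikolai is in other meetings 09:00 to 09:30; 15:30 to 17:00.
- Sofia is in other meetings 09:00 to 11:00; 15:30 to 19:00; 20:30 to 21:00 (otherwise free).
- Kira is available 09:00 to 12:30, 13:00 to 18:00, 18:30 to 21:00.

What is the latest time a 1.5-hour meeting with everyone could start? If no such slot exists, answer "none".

Zubin free: 10:00-15:00, 16:30-21:00 (invert busy blocks within the working day).
Divya free: 11:00-12:00, 14:00-16:30, 17:30-20:30.
Pablo free: 09:30-16:00, 19:30-21:00 (invert busy blocks within the working day).
Nikolai free: 09:30-15:30, 17:00-21:00 (invert busy blocks within the working day).
Sofia free: 11:00-15:30, 19:00-20:30 (invert busy blocks within the working day).
Kira free: 09:00-12:30, 13:00-18:00, 18:30-21:00.
Zubin ∩ Divya: 11:00-12:00, 14:00-15:00, 17:30-20:30.
Zubin ∩ Divya ∩ Pablo: 11:00-12:00, 14:00-15:00, 19:30-20:30.
Zubin ∩ Divya ∩ Pablo ∩ Nikolai: 11:00-12:00, 14:00-15:00, 19:30-20:30.
Zubin ∩ Divya ∩ Pablo ∩ Nikolai ∩ Sofia: 11:00-12:00, 14:00-15:00, 19:30-20:30.
Zubin ∩ Divya ∩ Pablo ∩ Nikolai ∩ Sofia ∩ Kira: 11:00-12:00, 14:00-15:00, 19:30-20:30.
No common window is at least 90 minutes long.

none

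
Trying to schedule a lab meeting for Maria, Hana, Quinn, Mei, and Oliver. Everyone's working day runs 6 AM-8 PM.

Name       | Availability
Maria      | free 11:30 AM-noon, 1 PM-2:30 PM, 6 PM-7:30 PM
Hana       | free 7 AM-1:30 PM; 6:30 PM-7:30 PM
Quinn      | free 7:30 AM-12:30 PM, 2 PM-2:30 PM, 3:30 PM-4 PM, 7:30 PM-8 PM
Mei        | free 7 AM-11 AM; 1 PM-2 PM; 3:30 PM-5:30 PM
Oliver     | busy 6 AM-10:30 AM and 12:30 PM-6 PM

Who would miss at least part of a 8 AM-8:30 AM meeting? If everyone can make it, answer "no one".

Maria, Oliver

Maria free: 11:30-12:00, 13:00-14:30, 18:00-19:30.
Hana free: 07:00-13:30, 18:30-19:30.
Quinn free: 07:30-12:30, 14:00-14:30, 15:30-16:00, 19:30-20:00.
Mei free: 07:00-11:00, 13:00-14:00, 15:30-17:30.
Oliver free: 10:30-12:30, 18:00-20:00 (invert busy blocks within the working day).
Maria: not fully free for 08:00-08:30. Hana: free for 08:00-08:30. Quinn: free for 08:00-08:30. Mei: free for 08:00-08:30. Oliver: not fully free for 08:00-08:30.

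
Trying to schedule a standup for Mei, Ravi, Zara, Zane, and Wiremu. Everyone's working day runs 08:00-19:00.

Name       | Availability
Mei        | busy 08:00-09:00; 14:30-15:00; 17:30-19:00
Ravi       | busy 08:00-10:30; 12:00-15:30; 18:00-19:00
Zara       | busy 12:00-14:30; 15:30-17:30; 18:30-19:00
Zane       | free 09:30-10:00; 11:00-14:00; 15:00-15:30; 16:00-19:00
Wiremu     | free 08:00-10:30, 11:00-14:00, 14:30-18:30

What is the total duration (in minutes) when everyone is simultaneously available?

60

Mei free: 09:00-14:30, 15:00-17:30 (invert busy blocks within the working day).
Ravi free: 10:30-12:00, 15:30-18:00 (invert busy blocks within the working day).
Zara free: 08:00-12:00, 14:30-15:30, 17:30-18:30 (invert busy blocks within the working day).
Zane free: 09:30-10:00, 11:00-14:00, 15:00-15:30, 16:00-19:00.
Wiremu free: 08:00-10:30, 11:00-14:00, 14:30-18:30.
Mei ∩ Ravi: 10:30-12:00, 15:30-17:30.
Mei ∩ Ravi ∩ Zara: 10:30-12:00.
Mei ∩ Ravi ∩ Zara ∩ Zane: 11:00-12:00.
Mei ∩ Ravi ∩ Zara ∩ Zane ∩ Wiremu: 11:00-12:00.
That's a single block of 60 minutes.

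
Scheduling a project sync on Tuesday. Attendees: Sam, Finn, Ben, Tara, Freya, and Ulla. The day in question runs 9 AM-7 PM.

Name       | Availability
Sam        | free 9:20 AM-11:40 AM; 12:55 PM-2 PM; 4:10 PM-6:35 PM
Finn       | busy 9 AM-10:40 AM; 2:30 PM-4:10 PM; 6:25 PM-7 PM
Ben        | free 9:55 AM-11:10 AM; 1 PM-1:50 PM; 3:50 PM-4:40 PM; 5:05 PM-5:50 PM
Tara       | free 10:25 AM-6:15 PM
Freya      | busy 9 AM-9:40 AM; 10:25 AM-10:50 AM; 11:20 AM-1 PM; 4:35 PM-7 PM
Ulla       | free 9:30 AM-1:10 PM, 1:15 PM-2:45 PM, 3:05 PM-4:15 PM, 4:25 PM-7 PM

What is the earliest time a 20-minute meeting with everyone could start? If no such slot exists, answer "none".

Sam free: 09:20-11:40, 12:55-14:00, 16:10-18:35.
Finn free: 10:40-14:30, 16:10-18:25 (invert busy blocks within the working day).
Ben free: 09:55-11:10, 13:00-13:50, 15:50-16:40, 17:05-17:50.
Tara free: 10:25-18:15.
Freya free: 09:40-10:25, 10:50-11:20, 13:00-16:35 (invert busy blocks within the working day).
Ulla free: 09:30-13:10, 13:15-14:45, 15:05-16:15, 16:25-19:00.
Sam ∩ Finn: 10:40-11:40, 12:55-14:00, 16:10-18:25.
Sam ∩ Finn ∩ Ben: 10:40-11:10, 13:00-13:50, 16:10-16:40, 17:05-17:50.
Sam ∩ Finn ∩ Ben ∩ Tara: 10:40-11:10, 13:00-13:50, 16:10-16:40, 17:05-17:50.
Sam ∩ Finn ∩ Ben ∩ Tara ∩ Freya: 10:50-11:10, 13:00-13:50, 16:10-16:35.
Sam ∩ Finn ∩ Ben ∩ Tara ∩ Freya ∩ Ulla: 10:50-11:10, 13:00-13:10, 13:15-13:50, 16:10-16:15, 16:25-16:35.
The first common window of at least 20 minutes is 10:50-11:10, so the earliest start is 10:50.

10:50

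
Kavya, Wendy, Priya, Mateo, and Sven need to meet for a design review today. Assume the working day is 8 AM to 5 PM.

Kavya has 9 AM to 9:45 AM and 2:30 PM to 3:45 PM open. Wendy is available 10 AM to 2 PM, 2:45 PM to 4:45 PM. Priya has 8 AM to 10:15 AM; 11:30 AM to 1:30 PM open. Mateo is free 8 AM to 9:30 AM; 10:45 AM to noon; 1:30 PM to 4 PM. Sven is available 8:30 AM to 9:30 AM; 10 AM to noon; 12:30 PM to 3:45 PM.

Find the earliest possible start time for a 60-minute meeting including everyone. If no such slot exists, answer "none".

none

Kavya ∩ Wendy: 14:45-15:45.
Kavya ∩ Wendy ∩ Priya: ∅.
Kavya ∩ Wendy ∩ Priya ∩ Mateo: ∅.
Kavya ∩ Wendy ∩ Priya ∩ Mateo ∩ Sven: ∅.
There is no time when everyone is free.
No common window is at least 60 minutes long.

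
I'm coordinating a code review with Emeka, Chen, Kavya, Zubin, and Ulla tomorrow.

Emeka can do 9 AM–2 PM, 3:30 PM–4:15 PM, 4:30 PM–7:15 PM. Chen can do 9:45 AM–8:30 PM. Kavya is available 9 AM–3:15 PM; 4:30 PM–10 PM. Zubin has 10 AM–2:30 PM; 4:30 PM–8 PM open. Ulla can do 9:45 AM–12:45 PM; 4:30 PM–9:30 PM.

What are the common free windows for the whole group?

10:00-12:45, 16:30-19:15

Emeka ∩ Chen: 09:45-14:00, 15:30-16:15, 16:30-19:15.
Emeka ∩ Chen ∩ Kavya: 09:45-14:00, 16:30-19:15.
Emeka ∩ Chen ∩ Kavya ∩ Zubin: 10:00-14:00, 16:30-19:15.
Emeka ∩ Chen ∩ Kavya ∩ Zubin ∩ Ulla: 10:00-12:45, 16:30-19:15.
Those are the intersection windows.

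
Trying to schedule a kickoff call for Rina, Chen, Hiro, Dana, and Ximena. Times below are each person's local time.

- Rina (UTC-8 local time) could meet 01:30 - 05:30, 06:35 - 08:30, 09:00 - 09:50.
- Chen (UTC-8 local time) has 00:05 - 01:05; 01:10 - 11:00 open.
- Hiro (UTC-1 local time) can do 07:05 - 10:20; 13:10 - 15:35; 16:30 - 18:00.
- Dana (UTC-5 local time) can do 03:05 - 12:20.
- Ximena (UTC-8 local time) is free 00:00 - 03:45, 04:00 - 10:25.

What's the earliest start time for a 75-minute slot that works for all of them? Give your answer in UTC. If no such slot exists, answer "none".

09:30

Rina in UTC: 09:30-13:30, 14:35-16:30, 17:00-17:50 (add 8h to convert from UTC-8).
Chen in UTC: 08:05-09:05, 09:10-19:00 (add 8h to convert from UTC-8).
Hiro in UTC: 08:05-11:20, 14:10-16:35, 17:30-19:00 (add 1h to convert from UTC-1).
Dana in UTC: 08:05-17:20 (add 5h to convert from UTC-5).
Ximena in UTC: 08:00-11:45, 12:00-18:25 (add 8h to convert from UTC-8).
Rina ∩ Chen: 09:30-13:30, 14:35-16:30, 17:00-17:50.
Rina ∩ Chen ∩ Hiro: 09:30-11:20, 14:35-16:30, 17:30-17:50.
Rina ∩ Chen ∩ Hiro ∩ Dana: 09:30-11:20, 14:35-16:30.
Rina ∩ Chen ∩ Hiro ∩ Dana ∩ Ximena: 09:30-11:20, 14:35-16:30.
So the common availability across everyone is 09:30-11:20, 14:35-16:30.
The first common window of at least 75 minutes is 09:30-11:20, so the earliest start is 09:30.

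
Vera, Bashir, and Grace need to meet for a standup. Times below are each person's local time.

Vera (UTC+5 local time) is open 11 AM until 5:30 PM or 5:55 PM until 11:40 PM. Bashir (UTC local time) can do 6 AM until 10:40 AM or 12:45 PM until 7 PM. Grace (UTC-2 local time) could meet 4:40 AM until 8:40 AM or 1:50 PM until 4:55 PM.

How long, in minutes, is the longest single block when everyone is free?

240

Vera in UTC: 06:00-12:30, 12:55-18:40 (subtract 5h to convert from UTC+5).
Bashir in UTC: 06:00-10:40, 12:45-19:00.
Grace in UTC: 06:40-10:40, 15:50-18:55 (add 2h to convert from UTC-2).
Vera ∩ Bashir: 06:00-10:40, 12:55-18:40.
Vera ∩ Bashir ∩ Grace: 06:40-10:40, 15:50-18:40.
The longest is 06:40-10:40 at 240 minutes.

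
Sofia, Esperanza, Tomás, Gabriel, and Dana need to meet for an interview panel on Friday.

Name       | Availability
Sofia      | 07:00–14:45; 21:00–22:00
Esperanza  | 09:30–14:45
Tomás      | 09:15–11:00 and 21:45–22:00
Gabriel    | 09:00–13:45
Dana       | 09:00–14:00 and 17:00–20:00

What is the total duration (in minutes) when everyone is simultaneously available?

Sofia ∩ Esperanza: 09:30-14:45.
Sofia ∩ Esperanza ∩ Tomás: 09:30-11:00.
Sofia ∩ Esperanza ∩ Tomás ∩ Gabriel: 09:30-11:00.
Sofia ∩ Esperanza ∩ Tomás ∩ Gabriel ∩ Dana: 09:30-11:00.
That's a single block of 90 minutes.

90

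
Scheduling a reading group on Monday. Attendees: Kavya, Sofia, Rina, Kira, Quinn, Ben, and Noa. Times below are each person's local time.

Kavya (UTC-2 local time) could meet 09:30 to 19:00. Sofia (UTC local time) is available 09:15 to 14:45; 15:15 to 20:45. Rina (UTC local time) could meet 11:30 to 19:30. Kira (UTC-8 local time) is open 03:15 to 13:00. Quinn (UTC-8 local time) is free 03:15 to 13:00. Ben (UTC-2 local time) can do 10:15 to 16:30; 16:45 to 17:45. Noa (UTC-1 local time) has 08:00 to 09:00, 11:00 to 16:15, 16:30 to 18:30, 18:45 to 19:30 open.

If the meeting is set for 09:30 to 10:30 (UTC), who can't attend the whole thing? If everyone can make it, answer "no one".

Kavya in UTC: 11:30-21:00 (add 2h to convert from UTC-2).
Sofia in UTC: 09:15-14:45, 15:15-20:45.
Rina in UTC: 11:30-19:30.
Kira in UTC: 11:15-21:00 (add 8h to convert from UTC-8).
Quinn in UTC: 11:15-21:00 (add 8h to convert from UTC-8).
Ben in UTC: 12:15-18:30, 18:45-19:45 (add 2h to convert from UTC-2).
Noa in UTC: 09:00-10:00, 12:00-17:15, 17:30-19:30, 19:45-20:30 (add 1h to convert from UTC-1).
Kavya: not fully free for 09:30-10:30. Sofia: free for 09:30-10:30. Rina: not fully free for 09:30-10:30. Kira: not fully free for 09:30-10:30. Quinn: not fully free for 09:30-10:30. Ben: not fully free for 09:30-10:30. Noa: not fully free for 09:30-10:30.

Ben, Kavya, Kira, Noa, Quinn, Rina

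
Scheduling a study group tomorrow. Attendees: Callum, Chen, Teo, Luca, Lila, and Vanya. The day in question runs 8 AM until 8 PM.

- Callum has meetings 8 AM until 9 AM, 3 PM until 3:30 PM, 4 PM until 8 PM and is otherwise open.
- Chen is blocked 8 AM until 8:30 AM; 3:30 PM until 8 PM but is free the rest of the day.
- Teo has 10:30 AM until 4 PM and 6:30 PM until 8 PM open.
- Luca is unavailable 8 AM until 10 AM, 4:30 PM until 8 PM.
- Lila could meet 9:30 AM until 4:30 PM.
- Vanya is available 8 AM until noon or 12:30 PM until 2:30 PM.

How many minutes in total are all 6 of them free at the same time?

Callum free: 09:00-15:00, 15:30-16:00 (invert busy blocks within the working day).
Chen free: 08:30-15:30 (invert busy blocks within the working day).
Teo free: 10:30-16:00, 18:30-20:00.
Luca free: 10:00-16:30 (invert busy blocks within the working day).
Lila free: 09:30-16:30.
Vanya free: 08:00-12:00, 12:30-14:30.
Callum ∩ Chen: 09:00-15:00.
Callum ∩ Chen ∩ Teo: 10:30-15:00.
Callum ∩ Chen ∩ Teo ∩ Luca: 10:30-15:00.
Callum ∩ Chen ∩ Teo ∩ Luca ∩ Lila: 10:30-15:00.
Callum ∩ Chen ∩ Teo ∩ Luca ∩ Lila ∩ Vanya: 10:30-12:00, 12:30-14:30.
Those are the intersection windows.
Summing the common windows: 90 + 120 = 210 minutes.

210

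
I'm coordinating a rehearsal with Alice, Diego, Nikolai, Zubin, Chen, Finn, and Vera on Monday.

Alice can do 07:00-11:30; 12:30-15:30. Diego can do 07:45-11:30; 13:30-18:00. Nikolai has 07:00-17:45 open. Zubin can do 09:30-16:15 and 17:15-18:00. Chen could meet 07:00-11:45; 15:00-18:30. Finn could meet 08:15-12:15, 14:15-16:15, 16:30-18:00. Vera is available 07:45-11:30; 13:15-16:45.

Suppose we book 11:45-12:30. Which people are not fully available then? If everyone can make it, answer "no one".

Alice, Chen, Diego, Finn, Vera

Alice: not fully free for 11:45-12:30. Diego: not fully free for 11:45-12:30. Nikolai: free for 11:45-12:30. Zubin: free for 11:45-12:30. Chen: not fully free for 11:45-12:30. Finn: not fully free for 11:45-12:30. Vera: not fully free for 11:45-12:30.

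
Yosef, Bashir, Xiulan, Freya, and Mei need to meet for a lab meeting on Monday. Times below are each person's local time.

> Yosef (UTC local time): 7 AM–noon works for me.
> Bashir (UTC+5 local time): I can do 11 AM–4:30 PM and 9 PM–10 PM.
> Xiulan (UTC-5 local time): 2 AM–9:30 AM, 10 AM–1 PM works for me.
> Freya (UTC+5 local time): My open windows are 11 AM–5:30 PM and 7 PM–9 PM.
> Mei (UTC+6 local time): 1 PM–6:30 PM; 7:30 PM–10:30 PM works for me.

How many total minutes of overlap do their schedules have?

Yosef in UTC: 07:00-12:00.
Bashir in UTC: 06:00-11:30, 16:00-17:00 (subtract 5h to convert from UTC+5).
Xiulan in UTC: 07:00-14:30, 15:00-18:00 (add 5h to convert from UTC-5).
Freya in UTC: 06:00-12:30, 14:00-16:00 (subtract 5h to convert from UTC+5).
Mei in UTC: 07:00-12:30, 13:30-16:30 (subtract 6h to convert from UTC+6).
Yosef ∩ Bashir: 07:00-11:30.
Yosef ∩ Bashir ∩ Xiulan: 07:00-11:30.
Yosef ∩ Bashir ∩ Xiulan ∩ Freya: 07:00-11:30.
Yosef ∩ Bashir ∩ Xiulan ∩ Freya ∩ Mei: 07:00-11:30.
That's a single block of 270 minutes.

270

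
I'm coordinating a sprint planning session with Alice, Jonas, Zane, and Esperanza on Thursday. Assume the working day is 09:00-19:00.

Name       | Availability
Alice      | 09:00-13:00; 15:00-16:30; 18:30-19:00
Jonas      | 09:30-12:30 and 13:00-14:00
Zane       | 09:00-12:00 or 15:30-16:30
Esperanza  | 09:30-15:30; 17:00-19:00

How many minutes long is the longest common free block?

Alice ∩ Jonas: 09:30-12:30.
Alice ∩ Jonas ∩ Zane: 09:30-12:00.
Alice ∩ Jonas ∩ Zane ∩ Esperanza: 09:30-12:00.
The longest is 09:30-12:00 at 150 minutes.

150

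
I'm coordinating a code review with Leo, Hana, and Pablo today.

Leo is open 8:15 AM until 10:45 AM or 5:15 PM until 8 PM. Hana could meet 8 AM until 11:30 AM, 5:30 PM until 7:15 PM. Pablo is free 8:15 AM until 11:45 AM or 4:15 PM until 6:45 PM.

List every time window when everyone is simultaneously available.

Leo ∩ Hana: 08:15-10:45, 17:30-19:15.
Leo ∩ Hana ∩ Pablo: 08:15-10:45, 17:30-18:45.

08:15-10:45, 17:30-18:45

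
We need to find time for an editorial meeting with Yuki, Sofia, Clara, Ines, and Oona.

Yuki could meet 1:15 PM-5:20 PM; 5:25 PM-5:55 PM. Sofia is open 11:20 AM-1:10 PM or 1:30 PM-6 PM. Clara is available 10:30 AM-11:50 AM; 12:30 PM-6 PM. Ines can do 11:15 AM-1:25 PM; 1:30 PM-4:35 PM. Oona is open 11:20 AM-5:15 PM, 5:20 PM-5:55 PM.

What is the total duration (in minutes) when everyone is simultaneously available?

185

Yuki ∩ Sofia: 13:30-17:20, 17:25-17:55.
Yuki ∩ Sofia ∩ Clara: 13:30-17:20, 17:25-17:55.
Yuki ∩ Sofia ∩ Clara ∩ Ines: 13:30-16:35.
Yuki ∩ Sofia ∩ Clara ∩ Ines ∩ Oona: 13:30-16:35.
That's a single block of 185 minutes.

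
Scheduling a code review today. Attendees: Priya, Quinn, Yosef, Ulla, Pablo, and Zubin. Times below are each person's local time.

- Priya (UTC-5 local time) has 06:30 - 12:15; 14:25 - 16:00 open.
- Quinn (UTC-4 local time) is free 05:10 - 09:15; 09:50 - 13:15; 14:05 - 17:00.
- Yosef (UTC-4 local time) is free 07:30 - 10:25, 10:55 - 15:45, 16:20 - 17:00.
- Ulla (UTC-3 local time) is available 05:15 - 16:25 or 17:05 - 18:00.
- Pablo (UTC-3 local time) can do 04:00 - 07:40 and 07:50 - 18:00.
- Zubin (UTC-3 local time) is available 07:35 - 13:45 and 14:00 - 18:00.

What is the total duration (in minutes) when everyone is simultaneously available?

Priya in UTC: 11:30-17:15, 19:25-21:00 (add 5h to convert from UTC-5).
Quinn in UTC: 09:10-13:15, 13:50-17:15, 18:05-21:00 (add 4h to convert from UTC-4).
Yosef in UTC: 11:30-14:25, 14:55-19:45, 20:20-21:00 (add 4h to convert from UTC-4).
Ulla in UTC: 08:15-19:25, 20:05-21:00 (add 3h to convert from UTC-3).
Pablo in UTC: 07:00-10:40, 10:50-21:00 (add 3h to convert from UTC-3).
Zubin in UTC: 10:35-16:45, 17:00-21:00 (add 3h to convert from UTC-3).
Priya ∩ Quinn: 11:30-13:15, 13:50-17:15, 19:25-21:00.
Priya ∩ Quinn ∩ Yosef: 11:30-13:15, 13:50-14:25, 14:55-17:15, 19:25-19:45, 20:20-21:00.
Priya ∩ Quinn ∩ Yosef ∩ Ulla: 11:30-13:15, 13:50-14:25, 14:55-17:15, 20:20-21:00.
Priya ∩ Quinn ∩ Yosef ∩ Ulla ∩ Pablo: 11:30-13:15, 13:50-14:25, 14:55-17:15, 20:20-21:00.
Priya ∩ Quinn ∩ Yosef ∩ Ulla ∩ Pablo ∩ Zubin: 11:30-13:15, 13:50-14:25, 14:55-16:45, 17:00-17:15, 20:20-21:00.
Summing the common windows: 105 + 35 + 110 + 15 + 40 = 305 minutes.

305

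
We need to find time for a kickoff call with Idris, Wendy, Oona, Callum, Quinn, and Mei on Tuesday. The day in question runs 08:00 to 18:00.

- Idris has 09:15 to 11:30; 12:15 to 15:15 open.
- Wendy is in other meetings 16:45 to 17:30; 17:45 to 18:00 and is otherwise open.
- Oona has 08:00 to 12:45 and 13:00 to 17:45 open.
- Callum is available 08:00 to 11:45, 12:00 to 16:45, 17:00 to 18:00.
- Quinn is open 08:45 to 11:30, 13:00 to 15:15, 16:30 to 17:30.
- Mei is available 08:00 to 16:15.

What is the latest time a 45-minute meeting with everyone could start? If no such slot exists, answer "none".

14:30

Idris free: 09:15-11:30, 12:15-15:15.
Wendy free: 08:00-16:45, 17:30-17:45 (invert busy blocks within the working day).
Oona free: 08:00-12:45, 13:00-17:45.
Callum free: 08:00-11:45, 12:00-16:45, 17:00-18:00.
Quinn free: 08:45-11:30, 13:00-15:15, 16:30-17:30.
Mei free: 08:00-16:15.
Idris ∩ Wendy: 09:15-11:30, 12:15-15:15.
Idris ∩ Wendy ∩ Oona: 09:15-11:30, 12:15-12:45, 13:00-15:15.
Idris ∩ Wendy ∩ Oona ∩ Callum: 09:15-11:30, 12:15-12:45, 13:00-15:15.
Idris ∩ Wendy ∩ Oona ∩ Callum ∩ Quinn: 09:15-11:30, 13:00-15:15.
Idris ∩ Wendy ∩ Oona ∩ Callum ∩ Quinn ∩ Mei: 09:15-11:30, 13:00-15:15.
The last common window of at least 45 minutes is 13:00-15:15; a 45-minute meeting can start as late as 14:30 and still end by 15:15.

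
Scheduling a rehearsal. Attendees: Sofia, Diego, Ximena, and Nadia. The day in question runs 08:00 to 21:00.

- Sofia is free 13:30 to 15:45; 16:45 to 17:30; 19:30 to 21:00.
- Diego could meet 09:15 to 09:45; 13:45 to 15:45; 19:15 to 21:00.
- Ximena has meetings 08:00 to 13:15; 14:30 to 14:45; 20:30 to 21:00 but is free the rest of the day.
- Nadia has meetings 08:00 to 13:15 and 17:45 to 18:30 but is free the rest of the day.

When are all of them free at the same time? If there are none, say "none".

Sofia free: 13:30-15:45, 16:45-17:30, 19:30-21:00.
Diego free: 09:15-09:45, 13:45-15:45, 19:15-21:00.
Ximena free: 13:15-14:30, 14:45-20:30 (invert busy blocks within the working day).
Nadia free: 13:15-17:45, 18:30-21:00 (invert busy blocks within the working day).
Sofia ∩ Diego: 13:45-15:45, 19:30-21:00.
Sofia ∩ Diego ∩ Ximena: 13:45-14:30, 14:45-15:45, 19:30-20:30.
Sofia ∩ Diego ∩ Ximena ∩ Nadia: 13:45-14:30, 14:45-15:45, 19:30-20:30.
Those are the intersection windows.

13:45-14:30, 14:45-15:45, 19:30-20:30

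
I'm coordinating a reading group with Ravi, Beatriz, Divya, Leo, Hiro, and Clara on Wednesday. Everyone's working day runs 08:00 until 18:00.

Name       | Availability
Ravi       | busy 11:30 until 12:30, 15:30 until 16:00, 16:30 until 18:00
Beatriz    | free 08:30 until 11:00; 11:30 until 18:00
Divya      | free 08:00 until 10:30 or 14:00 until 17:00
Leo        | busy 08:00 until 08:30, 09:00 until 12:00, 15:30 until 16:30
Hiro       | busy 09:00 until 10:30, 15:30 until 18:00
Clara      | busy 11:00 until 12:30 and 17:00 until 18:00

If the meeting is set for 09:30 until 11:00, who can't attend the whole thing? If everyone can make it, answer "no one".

Divya, Hiro, Leo

Ravi free: 08:00-11:30, 12:30-15:30, 16:00-16:30 (invert busy blocks within the working day).
Beatriz free: 08:30-11:00, 11:30-18:00.
Divya free: 08:00-10:30, 14:00-17:00.
Leo free: 08:30-09:00, 12:00-15:30, 16:30-18:00 (invert busy blocks within the working day).
Hiro free: 08:00-09:00, 10:30-15:30 (invert busy blocks within the working day).
Clara free: 08:00-11:00, 12:30-17:00 (invert busy blocks within the working day).
Ravi: free for 09:30-11:00. Beatriz: free for 09:30-11:00. Divya: not fully free for 09:30-11:00. Leo: not fully free for 09:30-11:00. Hiro: not fully free for 09:30-11:00. Clara: free for 09:30-11:00.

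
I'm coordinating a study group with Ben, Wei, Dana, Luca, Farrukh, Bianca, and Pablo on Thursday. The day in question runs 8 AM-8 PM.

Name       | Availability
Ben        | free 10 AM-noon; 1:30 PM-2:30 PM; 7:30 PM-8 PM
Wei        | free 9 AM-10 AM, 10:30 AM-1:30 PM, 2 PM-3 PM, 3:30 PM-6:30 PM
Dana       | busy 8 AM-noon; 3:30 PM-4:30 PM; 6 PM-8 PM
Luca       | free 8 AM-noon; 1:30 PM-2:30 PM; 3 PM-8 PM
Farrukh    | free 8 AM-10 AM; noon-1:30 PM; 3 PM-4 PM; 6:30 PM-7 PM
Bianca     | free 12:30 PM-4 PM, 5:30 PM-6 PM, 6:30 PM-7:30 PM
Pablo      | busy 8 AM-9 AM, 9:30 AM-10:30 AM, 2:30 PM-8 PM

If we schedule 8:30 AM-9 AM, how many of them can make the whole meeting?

Ben free: 10:00-12:00, 13:30-14:30, 19:30-20:00.
Wei free: 09:00-10:00, 10:30-13:30, 14:00-15:00, 15:30-18:30.
Dana free: 12:00-15:30, 16:30-18:00 (invert busy blocks within the working day).
Luca free: 08:00-12:00, 13:30-14:30, 15:00-20:00.
Farrukh free: 08:00-10:00, 12:00-13:30, 15:00-16:00, 18:30-19:00.
Bianca free: 12:30-16:00, 17:30-18:00, 18:30-19:30.
Pablo free: 09:00-09:30, 10:30-14:30 (invert busy blocks within the working day).
Luca and Farrukh can make the full 08:30-09:00 slot — that's 2.

2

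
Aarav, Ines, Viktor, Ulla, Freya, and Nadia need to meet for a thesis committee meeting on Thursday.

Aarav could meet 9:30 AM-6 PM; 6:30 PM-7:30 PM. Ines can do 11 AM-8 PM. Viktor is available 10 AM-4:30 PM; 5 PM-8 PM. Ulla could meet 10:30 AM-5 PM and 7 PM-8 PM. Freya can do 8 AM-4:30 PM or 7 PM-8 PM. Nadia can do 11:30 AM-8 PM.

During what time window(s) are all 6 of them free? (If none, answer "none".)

11:30-16:30, 19:00-19:30

Aarav ∩ Ines: 11:00-18:00, 18:30-19:30.
Aarav ∩ Ines ∩ Viktor: 11:00-16:30, 17:00-18:00, 18:30-19:30.
Aarav ∩ Ines ∩ Viktor ∩ Ulla: 11:00-16:30, 19:00-19:30.
Aarav ∩ Ines ∩ Viktor ∩ Ulla ∩ Freya: 11:00-16:30, 19:00-19:30.
Aarav ∩ Ines ∩ Viktor ∩ Ulla ∩ Freya ∩ Nadia: 11:30-16:30, 19:00-19:30.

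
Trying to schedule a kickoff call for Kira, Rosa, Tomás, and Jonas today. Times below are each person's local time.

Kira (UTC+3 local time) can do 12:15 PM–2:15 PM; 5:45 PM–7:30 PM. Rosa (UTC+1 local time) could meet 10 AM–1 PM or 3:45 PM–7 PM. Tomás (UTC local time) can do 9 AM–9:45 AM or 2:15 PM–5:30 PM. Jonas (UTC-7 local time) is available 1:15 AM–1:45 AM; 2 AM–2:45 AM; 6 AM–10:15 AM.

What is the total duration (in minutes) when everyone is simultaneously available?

Kira in UTC: 09:15-11:15, 14:45-16:30 (subtract 3h to convert from UTC+3).
Rosa in UTC: 09:00-12:00, 14:45-18:00 (subtract 1h to convert from UTC+1).
Tomás in UTC: 09:00-09:45, 14:15-17:30.
Jonas in UTC: 08:15-08:45, 09:00-09:45, 13:00-17:15 (add 7h to convert from UTC-7).
Kira ∩ Rosa: 09:15-11:15, 14:45-16:30.
Kira ∩ Rosa ∩ Tomás: 09:15-09:45, 14:45-16:30.
Kira ∩ Rosa ∩ Tomás ∩ Jonas: 09:15-09:45, 14:45-16:30.
So the common availability across everyone is 09:15-09:45, 14:45-16:30.
Summing the common windows: 30 + 105 = 135 minutes.

135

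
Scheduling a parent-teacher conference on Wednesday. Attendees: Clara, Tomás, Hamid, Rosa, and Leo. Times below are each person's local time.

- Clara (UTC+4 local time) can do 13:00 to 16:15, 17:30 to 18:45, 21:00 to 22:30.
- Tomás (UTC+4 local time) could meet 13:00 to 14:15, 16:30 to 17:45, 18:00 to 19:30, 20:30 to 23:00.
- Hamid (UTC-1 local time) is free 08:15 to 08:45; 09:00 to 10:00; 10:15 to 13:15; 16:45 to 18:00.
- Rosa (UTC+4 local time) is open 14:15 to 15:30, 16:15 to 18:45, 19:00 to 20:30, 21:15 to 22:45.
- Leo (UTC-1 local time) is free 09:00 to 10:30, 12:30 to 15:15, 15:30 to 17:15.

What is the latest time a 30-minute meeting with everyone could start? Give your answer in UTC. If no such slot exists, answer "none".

Clara in UTC: 09:00-12:15, 13:30-14:45, 17:00-18:30 (subtract 4h to convert from UTC+4).
Tomás in UTC: 09:00-10:15, 12:30-13:45, 14:00-15:30, 16:30-19:00 (subtract 4h to convert from UTC+4).
Hamid in UTC: 09:15-09:45, 10:00-11:00, 11:15-14:15, 17:45-19:00 (add 1h to convert from UTC-1).
Rosa in UTC: 10:15-11:30, 12:15-14:45, 15:00-16:30, 17:15-18:45 (subtract 4h to convert from UTC+4).
Leo in UTC: 10:00-11:30, 13:30-16:15, 16:30-18:15 (add 1h to convert from UTC-1).
Clara ∩ Tomás: 09:00-10:15, 13:30-13:45, 14:00-14:45, 17:00-18:30.
Clara ∩ Tomás ∩ Hamid: 09:15-09:45, 10:00-10:15, 13:30-13:45, 14:00-14:15, 17:45-18:30.
Clara ∩ Tomás ∩ Hamid ∩ Rosa: 13:30-13:45, 14:00-14:15, 17:45-18:30.
Clara ∩ Tomás ∩ Hamid ∩ Rosa ∩ Leo: 13:30-13:45, 14:00-14:15, 17:45-18:15.
So the common availability across everyone is 13:30-13:45, 14:00-14:15, 17:45-18:15.
The last common window of at least 30 minutes is 17:45-18:15; a 30-minute meeting can start as late as 17:45 and still end by 18:15.

17:45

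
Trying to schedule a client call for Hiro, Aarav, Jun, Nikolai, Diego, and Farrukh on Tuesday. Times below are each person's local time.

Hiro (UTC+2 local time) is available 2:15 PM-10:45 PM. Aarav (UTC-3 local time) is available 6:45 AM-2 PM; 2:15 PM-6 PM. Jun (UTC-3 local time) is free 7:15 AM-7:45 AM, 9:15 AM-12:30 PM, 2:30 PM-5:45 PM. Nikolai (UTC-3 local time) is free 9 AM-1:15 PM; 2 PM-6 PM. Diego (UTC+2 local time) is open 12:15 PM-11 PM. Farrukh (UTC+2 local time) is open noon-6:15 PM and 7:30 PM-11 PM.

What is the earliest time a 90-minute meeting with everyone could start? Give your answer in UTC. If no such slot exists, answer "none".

12:15

Hiro in UTC: 12:15-20:45 (subtract 2h to convert from UTC+2).
Aarav in UTC: 09:45-17:00, 17:15-21:00 (add 3h to convert from UTC-3).
Jun in UTC: 10:15-10:45, 12:15-15:30, 17:30-20:45 (add 3h to convert from UTC-3).
Nikolai in UTC: 12:00-16:15, 17:00-21:00 (add 3h to convert from UTC-3).
Diego in UTC: 10:15-21:00 (subtract 2h to convert from UTC+2).
Farrukh in UTC: 10:00-16:15, 17:30-21:00 (subtract 2h to convert from UTC+2).
Hiro ∩ Aarav: 12:15-17:00, 17:15-20:45.
Hiro ∩ Aarav ∩ Jun: 12:15-15:30, 17:30-20:45.
Hiro ∩ Aarav ∩ Jun ∩ Nikolai: 12:15-15:30, 17:30-20:45.
Hiro ∩ Aarav ∩ Jun ∩ Nikolai ∩ Diego: 12:15-15:30, 17:30-20:45.
Hiro ∩ Aarav ∩ Jun ∩ Nikolai ∩ Diego ∩ Farrukh: 12:15-15:30, 17:30-20:45.
The first common window of at least 90 minutes is 12:15-15:30, so the earliest start is 12:15.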